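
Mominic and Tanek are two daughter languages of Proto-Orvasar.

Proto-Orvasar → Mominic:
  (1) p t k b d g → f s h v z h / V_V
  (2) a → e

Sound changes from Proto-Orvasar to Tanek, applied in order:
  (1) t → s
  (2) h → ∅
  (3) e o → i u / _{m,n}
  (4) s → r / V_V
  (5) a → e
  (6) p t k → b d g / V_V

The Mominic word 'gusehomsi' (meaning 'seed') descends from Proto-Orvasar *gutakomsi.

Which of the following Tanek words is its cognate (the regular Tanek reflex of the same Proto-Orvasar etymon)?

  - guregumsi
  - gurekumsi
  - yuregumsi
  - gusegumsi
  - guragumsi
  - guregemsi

Tanek: *gutakomsi
  gutakomsi → gusakomsi   [unconditioned shift]
  gusakomsi (rule 2 does not apply)
  gusakomsi → gusakumsi   [pre-nasal raising]
  gusakumsi → gurakumsi   [rhotacism]
  gurakumsi → gurekumsi   [vowel merger]
  gurekumsi → guregumsi   [intervocalic voicing]
  giving Tanek guregumsi.
The other candidates each miss or misapply at least one Tanek change.

guregumsi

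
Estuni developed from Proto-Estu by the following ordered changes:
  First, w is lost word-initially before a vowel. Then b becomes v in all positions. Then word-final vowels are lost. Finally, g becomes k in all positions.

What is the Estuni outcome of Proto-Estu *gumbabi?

kumvav

Estuni: *gumbabi > gumvavi > gumvav > kumvav  (by unconditioned shift, apocope, unconditioned shift)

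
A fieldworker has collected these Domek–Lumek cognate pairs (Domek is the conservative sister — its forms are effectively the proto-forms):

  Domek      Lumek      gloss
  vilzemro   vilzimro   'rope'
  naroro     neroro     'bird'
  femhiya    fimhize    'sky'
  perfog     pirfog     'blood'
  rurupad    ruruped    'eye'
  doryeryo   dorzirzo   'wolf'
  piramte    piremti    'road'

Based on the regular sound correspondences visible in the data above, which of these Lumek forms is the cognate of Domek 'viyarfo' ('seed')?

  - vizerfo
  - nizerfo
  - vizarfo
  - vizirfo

femhiya ~ fimhize — Domek y corresponds to Lumek z between vowels (before a back vowel).
naroro ~ neroro — Domek a corresponds to Lumek e after a consonant, before r.
Applying these to Domek 'viyarfo':
  viyarfo → vizarfo   (y→z between vowels (before a back vowel))
  vizarfo → vizerfo   (a→e after a consonant, before r)
So the Lumek cognate is 'vizerfo'.

vizerfo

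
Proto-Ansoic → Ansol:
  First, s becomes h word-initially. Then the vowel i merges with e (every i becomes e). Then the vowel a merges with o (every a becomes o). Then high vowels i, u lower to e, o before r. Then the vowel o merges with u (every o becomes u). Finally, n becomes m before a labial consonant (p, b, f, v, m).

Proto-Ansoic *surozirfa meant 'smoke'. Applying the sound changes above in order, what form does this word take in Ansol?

huruzerfu

Ansol: *surozirfa
  surozirfa → hurozirfa   [debuccalisation]
  hurozirfa → hurozerfa   [vowel merger]
  hurozerfa → hurozerfo   [vowel merger]
  hurozerfo → horozerfo   [pre-rhotic lowering]
  horozerfo → huruzerfu   [vowel merger]
  huruzerfu (rule 6 does not apply)
  giving Ansol huruzerfu.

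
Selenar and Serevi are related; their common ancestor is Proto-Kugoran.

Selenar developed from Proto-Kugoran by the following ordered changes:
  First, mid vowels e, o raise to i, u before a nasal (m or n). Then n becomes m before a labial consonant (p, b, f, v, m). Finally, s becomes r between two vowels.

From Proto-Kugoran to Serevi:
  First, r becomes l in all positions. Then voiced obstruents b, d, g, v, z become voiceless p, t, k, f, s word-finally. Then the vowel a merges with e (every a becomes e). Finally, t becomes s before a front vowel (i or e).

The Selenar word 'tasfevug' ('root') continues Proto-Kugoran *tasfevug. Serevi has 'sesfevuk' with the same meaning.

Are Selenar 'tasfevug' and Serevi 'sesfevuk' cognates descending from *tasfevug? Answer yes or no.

Derive the expected Serevi reflex of *tasfevug:
Serevi: *tasfevug
  tasfevug (rule 1 does not apply)
  tasfevug → tasfevuk   [final devoicing]
  tasfevuk → tesfevuk   [vowel merger]
  tesfevuk → sesfevuk   [palatalisation]
  giving Serevi sesfevuk.
Serevi 'sesfevuk' matches the regular reflex exactly, so the pair is cognate.

yes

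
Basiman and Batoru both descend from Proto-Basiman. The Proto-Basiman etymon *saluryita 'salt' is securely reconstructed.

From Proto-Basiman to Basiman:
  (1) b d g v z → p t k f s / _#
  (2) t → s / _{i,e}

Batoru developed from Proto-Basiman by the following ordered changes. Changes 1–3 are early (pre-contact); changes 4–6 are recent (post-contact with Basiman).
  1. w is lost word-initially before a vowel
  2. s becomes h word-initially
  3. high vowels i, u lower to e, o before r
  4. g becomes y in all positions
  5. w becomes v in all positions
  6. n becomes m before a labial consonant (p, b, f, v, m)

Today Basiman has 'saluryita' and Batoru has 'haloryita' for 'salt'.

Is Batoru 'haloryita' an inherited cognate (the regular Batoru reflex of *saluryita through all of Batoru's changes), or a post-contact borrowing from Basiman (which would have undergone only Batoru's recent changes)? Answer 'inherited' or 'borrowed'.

If inherited, *saluryita would pass through all of Batoru's changes:
Batoru: start from *saluryita.
  rule 1: no change — saluryita
  rule 2 (debuccalisation): saluryita → haluryita
  rule 3 (pre-rhotic lowering): haluryita → haloryita
  rule 4: no change — haloryita
  rule 5: no change — haloryita
  rule 6: no change — haloryita
  ⇒ Batoru haloryita
If borrowed from Basiman 'saluryita' after the early changes, it would undergo only the recent ones:
  rule 4 (unconditioned shift): no change (saluryita)
  rule 5 (unconditioned shift): no change (saluryita)
  rule 6 (nasal place assimilation): no change (saluryita)
  ⇒ as a loan: saluryita
Batoru 'haloryita' matches the inherited outcome exactly, so it is an inherited cognate, not a loan.

inherited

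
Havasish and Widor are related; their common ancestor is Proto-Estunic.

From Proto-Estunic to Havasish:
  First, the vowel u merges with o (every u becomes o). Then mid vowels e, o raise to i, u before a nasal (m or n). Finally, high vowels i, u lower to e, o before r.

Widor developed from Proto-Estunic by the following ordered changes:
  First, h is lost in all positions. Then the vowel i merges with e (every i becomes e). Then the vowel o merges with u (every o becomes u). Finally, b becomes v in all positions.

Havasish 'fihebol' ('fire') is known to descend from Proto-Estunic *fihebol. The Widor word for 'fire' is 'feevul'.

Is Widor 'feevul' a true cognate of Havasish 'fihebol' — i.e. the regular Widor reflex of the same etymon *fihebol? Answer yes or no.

yes

Derive the expected Widor reflex of *fihebol:
Widor: *fihebol > fiebol > feebol > feebul > feevul  (by h-loss, vowel merger, vowel merger, unconditioned shift)
Widor 'feevul' matches the regular reflex exactly, so the pair is cognate.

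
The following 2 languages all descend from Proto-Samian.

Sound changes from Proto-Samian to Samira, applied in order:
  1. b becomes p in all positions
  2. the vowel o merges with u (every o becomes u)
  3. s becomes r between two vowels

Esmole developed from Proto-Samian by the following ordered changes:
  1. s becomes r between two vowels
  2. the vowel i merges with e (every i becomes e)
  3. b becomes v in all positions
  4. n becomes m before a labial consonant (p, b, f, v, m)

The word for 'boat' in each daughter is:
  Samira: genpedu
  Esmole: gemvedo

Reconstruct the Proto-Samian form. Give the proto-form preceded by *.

Position 4: Samira has p, Esmole has v. Taking the neighbouring segments as reconstructed: Samira p could go back to *p or *b; Esmole v could go back to *b or *v — the one source consistent with every daughter is *b.
Position 3: Samira has n, Esmole has m. Samira preserves n here (none of its changes turn any other segment into n), so the proto-segment is *n.
Verify the candidate proto-form against each daughter:
Samira: *genbedo > genpedo > genpedu  (by unconditioned shift, vowel merger)
Esmole: *genbedo > genvedo > gemvedo  (by unconditioned shift, nasal place assimilation)
*genbedo is the unique common source.

*genbedo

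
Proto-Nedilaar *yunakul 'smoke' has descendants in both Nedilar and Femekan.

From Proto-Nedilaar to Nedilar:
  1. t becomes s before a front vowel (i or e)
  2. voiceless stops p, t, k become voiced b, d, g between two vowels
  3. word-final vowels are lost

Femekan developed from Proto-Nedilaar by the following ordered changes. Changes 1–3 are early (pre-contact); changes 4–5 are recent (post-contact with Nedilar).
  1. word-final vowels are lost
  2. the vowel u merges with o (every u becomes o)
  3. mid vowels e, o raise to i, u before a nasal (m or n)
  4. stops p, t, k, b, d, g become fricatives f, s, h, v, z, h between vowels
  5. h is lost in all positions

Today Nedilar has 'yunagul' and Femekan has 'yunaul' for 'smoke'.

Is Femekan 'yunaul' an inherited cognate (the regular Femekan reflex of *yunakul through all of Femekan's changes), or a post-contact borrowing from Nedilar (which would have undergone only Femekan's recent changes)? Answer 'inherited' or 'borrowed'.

borrowed

If inherited, *yunakul would pass through all of Femekan's changes:
Femekan: *yunakul
  yunakul (rule 1 does not apply)
  yunakul → yonakol   [vowel merger]
  yonakol → yunakol   [pre-nasal raising]
  yunakol → yunahol   [intervocalic lenition]
  yunahol → yunaol   [h-loss]
  giving Femekan yunaol.
If borrowed from Nedilar 'yunagul' after the early changes, it would undergo only the recent ones:
  rule 4 (intervocalic lenition): yunagul → yunahul
  rule 5 (h-loss): yunahul → yunaul
  ⇒ as a loan: yunaul
Femekan 'yunaul' matches the loan outcome 'yunaul', not the inherited 'yunaol' — it skipped the early Femekan changes, so it was borrowed from Nedilar.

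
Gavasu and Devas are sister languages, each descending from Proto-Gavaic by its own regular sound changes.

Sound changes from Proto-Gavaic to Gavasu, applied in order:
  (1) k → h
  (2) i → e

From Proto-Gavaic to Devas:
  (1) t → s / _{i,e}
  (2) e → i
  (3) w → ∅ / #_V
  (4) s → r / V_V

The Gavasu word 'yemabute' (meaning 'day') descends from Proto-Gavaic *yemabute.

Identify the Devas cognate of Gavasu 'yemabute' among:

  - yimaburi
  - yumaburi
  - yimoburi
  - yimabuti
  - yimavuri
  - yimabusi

Devas: *yemabute > yemabuse > yimabusi > yimaburi  (by palatalisation, vowel merger, rhotacism)
Among the options, 'yimaburi' alone shows every Devas change applied in order.

yimaburi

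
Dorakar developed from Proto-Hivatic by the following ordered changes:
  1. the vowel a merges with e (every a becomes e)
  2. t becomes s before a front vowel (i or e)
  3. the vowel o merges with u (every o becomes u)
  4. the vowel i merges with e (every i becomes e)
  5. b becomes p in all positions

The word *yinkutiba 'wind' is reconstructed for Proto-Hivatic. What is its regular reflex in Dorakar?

Dorakar: *yinkutiba
  yinkutiba → yinkutibe   [vowel merger]
  yinkutibe → yinkusibe   [palatalisation]
  yinkusibe (rule 3 does not apply)
  yinkusibe → yenkusebe   [vowel merger]
  yenkusebe → yenkusepe   [unconditioned shift]
  giving Dorakar yenkusepe.

yenkusepe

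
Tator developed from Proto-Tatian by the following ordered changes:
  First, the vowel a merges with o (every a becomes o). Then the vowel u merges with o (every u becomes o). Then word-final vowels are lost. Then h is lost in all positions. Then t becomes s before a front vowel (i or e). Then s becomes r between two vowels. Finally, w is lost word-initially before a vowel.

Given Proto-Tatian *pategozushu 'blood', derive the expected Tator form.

Tator: *pategozushu
  pategozushu → potegozushu   [vowel merger]
  potegozushu → potegozosho   [vowel merger]
  potegozosho → potegozosh   [apocope]
  potegozosh → potegozos   [h-loss]
  potegozos → posegozos   [palatalisation]
  posegozos → poregozos   [rhotacism]
  poregozos (rule 7 does not apply)
  giving Tator poregozos.

poregozos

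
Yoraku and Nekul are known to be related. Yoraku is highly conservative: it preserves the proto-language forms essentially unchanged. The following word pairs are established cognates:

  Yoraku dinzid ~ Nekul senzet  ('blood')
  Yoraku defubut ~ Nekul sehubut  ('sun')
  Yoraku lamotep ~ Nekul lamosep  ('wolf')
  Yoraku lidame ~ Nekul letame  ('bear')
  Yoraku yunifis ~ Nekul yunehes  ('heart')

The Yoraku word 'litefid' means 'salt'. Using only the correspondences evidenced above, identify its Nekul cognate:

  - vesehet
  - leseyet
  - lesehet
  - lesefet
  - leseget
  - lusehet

dinzid ~ senzet, lidame ~ letame — Yoraku i corresponds to Nekul e after a consonant, before a consonant other than r, m, n, p, b, f, v.
lamotep ~ lamosep — Yoraku t corresponds to Nekul s between vowels (before a front vowel).
yunifis ~ yunehes — Yoraku f corresponds to Nekul h between vowels (before a front vowel).
dinzid ~ senzet — Yoraku d corresponds to Nekul t word-finally.
Applying these to Yoraku 'litefid':
  litefid → letefid   (i→e after a consonant, before a consonant other than r, m, n, p, b, f, v)
  letefid → lesefid   (t→s between vowels (before a front vowel))
  lesefid → lesehid   (f→h between vowels (before a front vowel))
  lesehid → lesehed   (i→e after a consonant, before a consonant other than r, m, n, p, b, f, v)
  lesehed → lesehet   (d→t word-finally)
So the Nekul cognate is 'lesehet'.

lesehet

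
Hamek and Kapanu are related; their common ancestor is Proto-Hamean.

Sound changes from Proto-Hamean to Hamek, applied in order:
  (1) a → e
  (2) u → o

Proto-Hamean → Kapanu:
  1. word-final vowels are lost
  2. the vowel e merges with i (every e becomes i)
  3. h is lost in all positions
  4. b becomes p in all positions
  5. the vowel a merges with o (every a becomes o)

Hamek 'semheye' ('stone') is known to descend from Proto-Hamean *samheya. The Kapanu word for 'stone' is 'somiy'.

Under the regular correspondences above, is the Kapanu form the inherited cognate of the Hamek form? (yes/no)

yes

Derive the expected Kapanu reflex of *samheya:
Kapanu: *samheya
  samheya → samhey   [apocope]
  samhey → samhiy   [vowel merger]
  samhiy → samiy   [h-loss]
  samiy (rule 4 does not apply)
  samiy → somiy   [vowel merger]
  giving Kapanu somiy.
Kapanu 'somiy' matches the regular reflex exactly, so the pair is cognate.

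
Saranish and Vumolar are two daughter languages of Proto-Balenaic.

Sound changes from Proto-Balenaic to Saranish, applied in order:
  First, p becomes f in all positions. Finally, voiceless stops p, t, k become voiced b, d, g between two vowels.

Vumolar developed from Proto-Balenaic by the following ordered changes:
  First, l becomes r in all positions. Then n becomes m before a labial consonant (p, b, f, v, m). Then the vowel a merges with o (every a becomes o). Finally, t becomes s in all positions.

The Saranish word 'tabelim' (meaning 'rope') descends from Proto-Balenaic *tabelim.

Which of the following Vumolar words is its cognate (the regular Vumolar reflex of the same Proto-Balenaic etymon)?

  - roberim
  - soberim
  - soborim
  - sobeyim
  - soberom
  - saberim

soberim

Vumolar: *tabelim > taberim > toberim > soberim  (by unconditioned shift, vowel merger, unconditioned shift)
Among the options, 'soberim' alone shows every Vumolar change applied in order.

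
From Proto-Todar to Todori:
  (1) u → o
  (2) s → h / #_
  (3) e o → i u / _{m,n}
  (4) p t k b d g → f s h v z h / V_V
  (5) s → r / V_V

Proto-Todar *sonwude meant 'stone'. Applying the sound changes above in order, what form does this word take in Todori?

Todori: start from *sonwude.
  rule 1 (vowel merger): sonwude → sonwode
  rule 2 (debuccalisation): sonwode → honwode
  rule 3 (pre-nasal raising): honwode → hunwode
  rule 4 (intervocalic lenition): hunwode → hunwoze
  rule 5: no change — hunwoze
  ⇒ Todori hunwoze

hunwoze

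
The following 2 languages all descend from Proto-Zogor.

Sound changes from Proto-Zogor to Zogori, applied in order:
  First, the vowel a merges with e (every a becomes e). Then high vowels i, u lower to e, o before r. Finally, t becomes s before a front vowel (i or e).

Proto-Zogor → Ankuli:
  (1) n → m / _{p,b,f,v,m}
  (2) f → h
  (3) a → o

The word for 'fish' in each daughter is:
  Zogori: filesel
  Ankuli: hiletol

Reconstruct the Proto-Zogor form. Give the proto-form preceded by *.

*filetal

Position 5: Zogori has s, Ankuli has t. Ankuli preserves t here (none of its changes turn any other segment into t), so the proto-segment is *t.
Position 6: Zogori has e, Ankuli has o. Taking the neighbouring segments as reconstructed: Zogori e could go back to *a or *e; Ankuli o could go back to *a or *o — the one source consistent with every daughter is *a.
Position 1: Zogori has f, Ankuli has h. Zogori preserves f here (none of its changes turn any other segment into f), so the proto-segment is *f.
This points to *filetal. Verify forward in each daughter:
Zogori: *filetal
  filetal → filetel   [vowel merger]
  filetel (rule 2 does not apply)
  filetel → filesel   [palatalisation]
  giving Zogori filesel.
Ankuli: *filetal > hiletal > hiletol  (by unconditioned shift, vowel merger)
*filetal is the unique common source.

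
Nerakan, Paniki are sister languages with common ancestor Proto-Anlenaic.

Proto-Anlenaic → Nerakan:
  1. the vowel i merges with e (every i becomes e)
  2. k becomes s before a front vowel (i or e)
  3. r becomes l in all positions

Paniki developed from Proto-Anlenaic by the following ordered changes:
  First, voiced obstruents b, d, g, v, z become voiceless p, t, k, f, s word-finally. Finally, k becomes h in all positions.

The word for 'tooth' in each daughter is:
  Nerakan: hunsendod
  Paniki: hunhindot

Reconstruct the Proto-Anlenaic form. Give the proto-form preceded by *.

*hunkindod

Position 9: Nerakan has d, Paniki has t. Nerakan preserves d here (none of its changes turn any other segment into d), so the proto-segment is *d.
Position 5: Nerakan has e, Paniki has i. Paniki preserves i here (none of its changes turn any other segment into i), so the proto-segment is *i.
Position 4: Nerakan has s, Paniki has h. Taking the neighbouring segments as reconstructed: Nerakan s could go back to *k or *s; Paniki h could go back to *k or *h — the one source consistent with every daughter is *k.
The remaining positions agree across the daughters. Check the candidate against every language:
Nerakan: *hunkindod > hunkendod > hunsendod  (by vowel merger, palatalisation)
Paniki: start from *hunkindod.
  rule 1 (final devoicing): hunkindod → hunkindot
  rule 2 (unconditioned shift): hunkindot → hunhindot
  ⇒ Paniki hunhindot
No other proto-form is consistent with every reflex, so the reconstruction is *hunkindod.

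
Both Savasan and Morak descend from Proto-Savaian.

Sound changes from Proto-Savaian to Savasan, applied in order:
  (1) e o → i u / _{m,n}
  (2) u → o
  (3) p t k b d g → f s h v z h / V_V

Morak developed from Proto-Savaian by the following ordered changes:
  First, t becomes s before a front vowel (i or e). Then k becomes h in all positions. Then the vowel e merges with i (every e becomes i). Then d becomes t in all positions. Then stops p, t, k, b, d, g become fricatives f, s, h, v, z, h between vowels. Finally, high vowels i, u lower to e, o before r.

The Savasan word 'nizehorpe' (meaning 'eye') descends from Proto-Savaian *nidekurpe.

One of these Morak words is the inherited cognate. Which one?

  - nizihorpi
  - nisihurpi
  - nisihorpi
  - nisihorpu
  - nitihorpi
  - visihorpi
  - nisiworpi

nisihorpi

Morak: *nidekurpe
  nidekurpe (rule 1 does not apply)
  nidekurpe → nidehurpe   [unconditioned shift]
  nidehurpe → nidihurpi   [vowel merger]
  nidihurpi → nitihurpi   [unconditioned shift]
  nitihurpi → nisihurpi   [intervocalic lenition]
  nisihurpi → nisihorpi   [pre-rhotic lowering]
  giving Morak nisihorpi.
Among the options, 'nisihorpi' alone shows every Morak change applied in order.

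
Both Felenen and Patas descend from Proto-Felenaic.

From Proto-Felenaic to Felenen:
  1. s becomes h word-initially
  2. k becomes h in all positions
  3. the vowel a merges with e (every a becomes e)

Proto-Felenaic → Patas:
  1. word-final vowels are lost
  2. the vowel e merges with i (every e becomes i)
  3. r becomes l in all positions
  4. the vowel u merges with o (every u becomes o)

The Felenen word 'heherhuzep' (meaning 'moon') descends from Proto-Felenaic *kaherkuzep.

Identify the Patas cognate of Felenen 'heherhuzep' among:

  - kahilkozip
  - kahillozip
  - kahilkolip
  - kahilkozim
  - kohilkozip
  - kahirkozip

kahilkozip

Patas: *kaherkuzep > kahirkuzip > kahilkuzip > kahilkozip  (by vowel merger, unconditioned shift, vowel merger)
Only 'kahilkozip' matches the regular Patas development of *kaherkuzep.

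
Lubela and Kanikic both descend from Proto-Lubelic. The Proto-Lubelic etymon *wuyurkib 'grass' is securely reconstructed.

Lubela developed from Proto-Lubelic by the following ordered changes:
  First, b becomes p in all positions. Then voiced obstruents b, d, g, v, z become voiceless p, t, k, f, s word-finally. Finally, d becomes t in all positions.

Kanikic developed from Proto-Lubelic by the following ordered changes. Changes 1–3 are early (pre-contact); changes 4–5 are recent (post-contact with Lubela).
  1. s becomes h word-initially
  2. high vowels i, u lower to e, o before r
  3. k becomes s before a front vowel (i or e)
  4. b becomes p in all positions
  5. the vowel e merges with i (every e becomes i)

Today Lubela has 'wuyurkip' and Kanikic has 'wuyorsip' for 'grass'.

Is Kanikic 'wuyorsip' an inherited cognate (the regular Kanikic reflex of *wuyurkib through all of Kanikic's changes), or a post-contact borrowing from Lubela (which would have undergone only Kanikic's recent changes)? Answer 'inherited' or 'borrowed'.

If inherited, *wuyurkib would pass through all of Kanikic's changes:
Kanikic: *wuyurkib
  wuyurkib (rule 1 does not apply)
  wuyurkib → wuyorkib   [pre-rhotic lowering]
  wuyorkib → wuyorsib   [palatalisation]
  wuyorsib → wuyorsip   [unconditioned shift]
  wuyorsip (rule 5 does not apply)
  giving Kanikic wuyorsip.
If borrowed from Lubela 'wuyurkip' after the early changes, it would undergo only the recent ones:
  rule 4 (unconditioned shift): no change (wuyurkip)
  rule 5 (vowel merger): no change (wuyurkip)
  ⇒ as a loan: wuyurkip
Kanikic 'wuyorsip' matches the inherited outcome exactly, so it is an inherited cognate, not a loan.

inherited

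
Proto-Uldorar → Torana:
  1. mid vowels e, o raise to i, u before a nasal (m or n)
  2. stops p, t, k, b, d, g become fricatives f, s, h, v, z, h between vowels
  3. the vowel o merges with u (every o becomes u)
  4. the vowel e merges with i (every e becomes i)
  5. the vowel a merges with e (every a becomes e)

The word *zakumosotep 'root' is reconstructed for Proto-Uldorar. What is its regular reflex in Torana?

Torana: *zakumosotep > zahumososep > zahumususep > zahumususip > zehumususip  (by intervocalic lenition, vowel merger, vowel merger, vowel merger)

zehumususip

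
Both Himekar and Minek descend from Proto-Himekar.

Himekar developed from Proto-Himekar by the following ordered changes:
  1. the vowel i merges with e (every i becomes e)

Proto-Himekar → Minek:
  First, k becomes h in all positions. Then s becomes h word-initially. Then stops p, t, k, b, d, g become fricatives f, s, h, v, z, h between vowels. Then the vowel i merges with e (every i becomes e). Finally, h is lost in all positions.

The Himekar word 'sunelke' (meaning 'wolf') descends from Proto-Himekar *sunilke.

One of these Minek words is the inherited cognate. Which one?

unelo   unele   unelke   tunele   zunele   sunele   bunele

Minek: start from *sunilke.
  rule 1 (unconditioned shift): sunilke → sunilhe
  rule 2 (debuccalisation): sunilhe → hunilhe
  rule 3: no change — hunilhe
  rule 4 (vowel merger): hunilhe → hunelhe
  rule 5 (h-loss): hunelhe → unele
  ⇒ Minek unele
Only 'unele' matches the regular Minek development of *sunilke.

unele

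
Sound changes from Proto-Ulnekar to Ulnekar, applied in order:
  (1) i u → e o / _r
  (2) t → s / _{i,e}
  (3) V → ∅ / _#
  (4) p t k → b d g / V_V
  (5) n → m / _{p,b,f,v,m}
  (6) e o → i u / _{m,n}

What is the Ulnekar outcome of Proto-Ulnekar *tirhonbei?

Ulnekar: *tirhonbei > terhonbei > serhonbei > serhonbe > serhombe > serhumbe  (by pre-rhotic lowering, palatalisation, apocope, nasal place assimilation, pre-nasal raising)

serhumbe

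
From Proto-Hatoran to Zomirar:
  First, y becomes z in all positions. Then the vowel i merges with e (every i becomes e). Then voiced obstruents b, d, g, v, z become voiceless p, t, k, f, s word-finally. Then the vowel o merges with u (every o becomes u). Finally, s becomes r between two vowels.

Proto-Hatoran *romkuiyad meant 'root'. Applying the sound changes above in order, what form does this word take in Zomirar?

rumkuezat

Zomirar: *romkuiyad > romkuizad > romkuezad > romkuezat > rumkuezat  (by unconditioned shift, vowel merger, final devoicing, vowel merger)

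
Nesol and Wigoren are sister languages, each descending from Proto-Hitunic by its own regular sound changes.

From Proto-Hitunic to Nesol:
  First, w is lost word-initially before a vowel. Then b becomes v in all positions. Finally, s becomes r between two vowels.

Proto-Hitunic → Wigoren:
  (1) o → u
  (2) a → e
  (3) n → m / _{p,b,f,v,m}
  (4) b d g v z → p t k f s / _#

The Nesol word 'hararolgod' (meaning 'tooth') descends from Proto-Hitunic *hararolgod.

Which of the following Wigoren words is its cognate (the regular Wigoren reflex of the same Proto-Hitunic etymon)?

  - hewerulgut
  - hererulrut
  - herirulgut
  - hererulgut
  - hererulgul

hererulgut

Wigoren: start from *hararolgod.
  rule 1 (vowel merger): hararolgod → hararulgud
  rule 2 (vowel merger): hararulgud → hererulgud
  rule 3: no change — hererulgud
  rule 4 (final devoicing): hererulgud → hererulgut
  ⇒ Wigoren hererulgut
Among the options, 'hererulgut' alone shows every Wigoren change applied in order.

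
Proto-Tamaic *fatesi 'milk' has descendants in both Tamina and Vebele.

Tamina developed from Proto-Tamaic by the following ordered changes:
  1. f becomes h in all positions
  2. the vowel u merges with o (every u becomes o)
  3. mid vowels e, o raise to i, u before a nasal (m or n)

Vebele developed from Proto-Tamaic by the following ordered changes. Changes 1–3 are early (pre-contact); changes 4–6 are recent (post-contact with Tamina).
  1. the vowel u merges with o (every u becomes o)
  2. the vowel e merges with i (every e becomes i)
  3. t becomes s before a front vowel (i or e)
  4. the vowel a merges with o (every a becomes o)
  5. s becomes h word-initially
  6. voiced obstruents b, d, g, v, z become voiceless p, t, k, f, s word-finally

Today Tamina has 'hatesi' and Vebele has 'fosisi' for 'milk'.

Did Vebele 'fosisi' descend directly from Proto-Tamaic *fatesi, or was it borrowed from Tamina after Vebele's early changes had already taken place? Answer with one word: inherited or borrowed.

inherited

If inherited, *fatesi would pass through all of Vebele's changes:
Vebele: start from *fatesi.
  rule 1: no change — fatesi
  rule 2 (vowel merger): fatesi → fatisi
  rule 3 (palatalisation): fatisi → fasisi
  rule 4 (vowel merger): fasisi → fosisi
  rule 5: no change — fosisi
  rule 6: no change — fosisi
  ⇒ Vebele fosisi
If borrowed from Tamina 'hatesi' after the early changes, it would undergo only the recent ones:
  rule 4 (vowel merger): hatesi → hotesi
  rule 5 (debuccalisation): no change (hotesi)
  rule 6 (final devoicing): no change (hotesi)
  ⇒ as a loan: hotesi
Vebele 'fosisi' matches the inherited outcome exactly, so it is an inherited cognate, not a loan.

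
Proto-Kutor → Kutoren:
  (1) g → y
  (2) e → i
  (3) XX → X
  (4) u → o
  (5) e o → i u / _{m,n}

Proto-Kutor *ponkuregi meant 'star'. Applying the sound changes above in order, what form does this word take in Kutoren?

Kutoren: start from *ponkuregi.
  rule 1 (unconditioned shift): ponkuregi → ponkureyi
  rule 2 (vowel merger): ponkureyi → ponkuriyi
  rule 3: no change — ponkuriyi
  rule 4 (vowel merger): ponkuriyi → ponkoriyi
  rule 5 (pre-nasal raising): ponkoriyi → punkoriyi
  ⇒ Kutoren punkoriyi

punkoriyi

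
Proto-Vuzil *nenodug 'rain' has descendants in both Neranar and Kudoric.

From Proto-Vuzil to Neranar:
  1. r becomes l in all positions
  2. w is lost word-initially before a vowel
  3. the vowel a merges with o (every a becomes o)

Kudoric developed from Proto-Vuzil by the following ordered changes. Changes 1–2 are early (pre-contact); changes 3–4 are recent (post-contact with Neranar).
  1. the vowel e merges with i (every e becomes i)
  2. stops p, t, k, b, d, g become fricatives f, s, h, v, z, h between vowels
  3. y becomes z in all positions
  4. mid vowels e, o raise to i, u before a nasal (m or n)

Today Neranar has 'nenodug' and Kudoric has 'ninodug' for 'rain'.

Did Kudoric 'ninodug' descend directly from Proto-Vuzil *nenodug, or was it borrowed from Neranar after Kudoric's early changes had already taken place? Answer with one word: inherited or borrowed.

If inherited, *nenodug would pass through all of Kudoric's changes:
Kudoric: *nenodug
  nenodug → ninodug   [vowel merger]
  ninodug → ninozug   [intervocalic lenition]
  ninozug (rule 3 does not apply)
  ninozug (rule 4 does not apply)
  giving Kudoric ninozug.
If borrowed from Neranar 'nenodug' after the early changes, it would undergo only the recent ones:
  rule 3 (unconditioned shift): no change (nenodug)
  rule 4 (pre-nasal raising): nenodug → ninodug
  ⇒ as a loan: ninodug
Kudoric 'ninodug' matches the loan outcome 'ninodug', not the inherited 'ninozug' — it skipped the early Kudoric changes, so it was borrowed from Neranar.

borrowed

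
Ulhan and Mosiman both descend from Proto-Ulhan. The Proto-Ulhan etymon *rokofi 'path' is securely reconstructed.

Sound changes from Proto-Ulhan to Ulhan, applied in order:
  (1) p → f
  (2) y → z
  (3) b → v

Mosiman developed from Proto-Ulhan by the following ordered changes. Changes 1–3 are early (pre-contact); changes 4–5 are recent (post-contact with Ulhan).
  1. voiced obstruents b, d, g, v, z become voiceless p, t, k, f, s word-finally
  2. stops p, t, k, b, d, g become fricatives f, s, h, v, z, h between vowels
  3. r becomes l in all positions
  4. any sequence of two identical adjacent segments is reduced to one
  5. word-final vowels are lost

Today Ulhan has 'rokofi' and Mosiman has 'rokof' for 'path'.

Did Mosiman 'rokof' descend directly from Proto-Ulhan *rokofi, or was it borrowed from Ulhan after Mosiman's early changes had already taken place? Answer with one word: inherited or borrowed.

borrowed

If inherited, *rokofi would pass through all of Mosiman's changes:
Mosiman: start from *rokofi.
  rule 1: no change — rokofi
  rule 2 (intervocalic lenition): rokofi → rohofi
  rule 3 (unconditioned shift): rohofi → lohofi
  rule 4: no change — lohofi
  rule 5 (apocope): lohofi → lohof
  ⇒ Mosiman lohof
If borrowed from Ulhan 'rokofi' after the early changes, it would undergo only the recent ones:
  rule 4 (degemination): no change (rokofi)
  rule 5 (apocope): rokofi → rokof
  ⇒ as a loan: rokof
Mosiman 'rokof' matches the loan outcome 'rokof', not the inherited 'lohof' — it skipped the early Mosiman changes, so it was borrowed from Ulhan.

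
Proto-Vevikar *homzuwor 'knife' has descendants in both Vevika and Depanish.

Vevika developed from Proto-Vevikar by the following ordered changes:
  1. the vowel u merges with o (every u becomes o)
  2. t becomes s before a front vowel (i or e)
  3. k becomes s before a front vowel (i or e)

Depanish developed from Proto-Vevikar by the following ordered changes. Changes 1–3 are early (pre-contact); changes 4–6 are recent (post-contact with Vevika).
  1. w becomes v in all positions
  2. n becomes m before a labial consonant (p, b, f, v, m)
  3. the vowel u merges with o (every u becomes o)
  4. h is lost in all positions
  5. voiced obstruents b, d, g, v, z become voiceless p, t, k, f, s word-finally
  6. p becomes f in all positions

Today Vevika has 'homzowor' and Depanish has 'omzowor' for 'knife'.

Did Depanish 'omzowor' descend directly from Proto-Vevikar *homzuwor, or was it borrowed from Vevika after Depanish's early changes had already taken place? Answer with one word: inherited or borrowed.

borrowed

If inherited, *homzuwor would pass through all of Depanish's changes:
Depanish: *homzuwor
  homzuwor → homzuvor   [unconditioned shift]
  homzuvor (rule 2 does not apply)
  homzuvor → homzovor   [vowel merger]
  homzovor → omzovor   [h-loss]
  omzovor (rule 5 does not apply)
  omzovor (rule 6 does not apply)
  giving Depanish omzovor.
If borrowed from Vevika 'homzowor' after the early changes, it would undergo only the recent ones:
  rule 4 (h-loss): homzowor → omzowor
  rule 5 (final devoicing): no change (omzowor)
  rule 6 (unconditioned shift): no change (omzowor)
  ⇒ as a loan: omzowor
Depanish 'omzowor' matches the loan outcome 'omzowor', not the inherited 'omzovor' — it skipped the early Depanish changes, so it was borrowed from Vevika.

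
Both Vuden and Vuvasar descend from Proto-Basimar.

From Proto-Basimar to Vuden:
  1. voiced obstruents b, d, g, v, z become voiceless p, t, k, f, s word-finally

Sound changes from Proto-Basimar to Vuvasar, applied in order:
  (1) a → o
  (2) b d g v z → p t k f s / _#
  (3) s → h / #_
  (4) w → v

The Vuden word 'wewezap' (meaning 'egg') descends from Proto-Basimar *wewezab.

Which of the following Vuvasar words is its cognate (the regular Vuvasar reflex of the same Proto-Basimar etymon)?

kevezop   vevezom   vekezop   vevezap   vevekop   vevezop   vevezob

Vuvasar: start from *wewezab.
  rule 1 (vowel merger): wewezab → wewezob
  rule 2 (final devoicing): wewezob → wewezop
  rule 3: no change — wewezop
  rule 4 (unconditioned shift): wewezop → vevezop
  ⇒ Vuvasar vevezop
Among the options, 'vevezop' alone shows every Vuvasar change applied in order.

vevezop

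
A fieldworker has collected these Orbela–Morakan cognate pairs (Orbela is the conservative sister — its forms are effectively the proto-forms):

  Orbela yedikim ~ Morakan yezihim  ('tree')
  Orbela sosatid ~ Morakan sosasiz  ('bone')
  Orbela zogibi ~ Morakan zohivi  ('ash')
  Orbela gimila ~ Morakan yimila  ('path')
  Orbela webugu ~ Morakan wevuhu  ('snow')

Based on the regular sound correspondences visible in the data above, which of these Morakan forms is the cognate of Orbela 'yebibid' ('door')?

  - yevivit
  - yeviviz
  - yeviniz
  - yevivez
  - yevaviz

zogibi ~ zohivi — Orbela b corresponds to Morakan v between vowels (before a front vowel).
sosatid ~ sosasiz — Orbela d corresponds to Morakan z word-finally.
Applying these to Orbela 'yebibid':
  yebibid → yevibid   (b→v between vowels (before a front vowel))
  yevibid → yevivid   (b→v between vowels (before a front vowel))
  yevivid → yeviviz   (d→z word-finally)
So the Morakan cognate is 'yeviviz'.

yeviviz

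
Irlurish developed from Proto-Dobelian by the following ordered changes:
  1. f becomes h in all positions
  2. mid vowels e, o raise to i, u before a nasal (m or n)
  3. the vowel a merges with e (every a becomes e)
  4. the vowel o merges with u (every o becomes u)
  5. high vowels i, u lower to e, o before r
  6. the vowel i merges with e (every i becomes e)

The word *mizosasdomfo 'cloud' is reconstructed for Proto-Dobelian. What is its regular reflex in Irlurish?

Irlurish: *mizosasdomfo > mizosasdomho > mizosasdumho > mizosesdumho > mizusesdumhu > mezusesdumhu  (by unconditioned shift, pre-nasal raising, vowel merger, vowel merger, vowel merger)

mezusesdumhu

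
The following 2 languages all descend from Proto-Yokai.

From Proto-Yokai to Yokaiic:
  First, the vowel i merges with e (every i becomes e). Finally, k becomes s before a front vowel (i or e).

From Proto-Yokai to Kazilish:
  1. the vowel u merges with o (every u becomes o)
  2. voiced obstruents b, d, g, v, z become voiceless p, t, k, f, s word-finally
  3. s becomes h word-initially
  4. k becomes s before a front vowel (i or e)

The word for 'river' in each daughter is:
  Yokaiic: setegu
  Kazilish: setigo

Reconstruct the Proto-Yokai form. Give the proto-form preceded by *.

Position 4: Yokaiic has e, Kazilish has i. Kazilish preserves i here (none of its changes turn any other segment into i), so the proto-segment is *i.
Position 6: Yokaiic has u, Kazilish has o. Yokaiic preserves u here (none of its changes turn any other segment into u), so the proto-segment is *u.
Position 1: Yokaiic has s, Kazilish has s. Taking the neighbouring segments as reconstructed: Yokaiic s could go back to *k or *s; Kazilish s can only go back to *k — the one source consistent with every daughter is *k.
Continuing position by position gives *ketigu; check it forward:
Yokaiic: *ketigu
  ketigu → ketegu   [vowel merger]
  ketegu → setegu   [palatalisation]
  giving Yokaiic setegu.
Kazilish: start from *ketigu.
  rule 1 (vowel merger): ketigu → ketigo
  rule 2: no change — ketigo
  rule 3: no change — ketigo
  rule 4 (palatalisation): ketigo → setigo
  ⇒ Kazilish setigo
No other proto-form is consistent with every reflex, so the reconstruction is *ketigu.

*ketigu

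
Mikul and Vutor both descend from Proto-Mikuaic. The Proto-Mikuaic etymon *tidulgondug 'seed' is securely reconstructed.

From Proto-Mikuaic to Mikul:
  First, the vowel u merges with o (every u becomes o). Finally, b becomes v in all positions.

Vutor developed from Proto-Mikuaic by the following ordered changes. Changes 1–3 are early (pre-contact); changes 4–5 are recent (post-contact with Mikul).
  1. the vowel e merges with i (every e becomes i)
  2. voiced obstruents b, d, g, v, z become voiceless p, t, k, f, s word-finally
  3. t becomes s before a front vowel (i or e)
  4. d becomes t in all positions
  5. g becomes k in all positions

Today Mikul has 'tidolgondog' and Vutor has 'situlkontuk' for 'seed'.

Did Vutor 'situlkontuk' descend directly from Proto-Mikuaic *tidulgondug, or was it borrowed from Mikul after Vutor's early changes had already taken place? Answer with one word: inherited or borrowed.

If inherited, *tidulgondug would pass through all of Vutor's changes:
Vutor: *tidulgondug
  tidulgondug (rule 1 does not apply)
  tidulgondug → tidulgonduk   [final devoicing]
  tidulgonduk → sidulgonduk   [palatalisation]
  sidulgonduk → situlgontuk   [unconditioned shift]
  situlgontuk → situlkontuk   [unconditioned shift]
  giving Vutor situlkontuk.
If borrowed from Mikul 'tidolgondog' after the early changes, it would undergo only the recent ones:
  rule 4 (unconditioned shift): tidolgondog → titolgontog
  rule 5 (unconditioned shift): titolgontog → titolkontok
  ⇒ as a loan: titolkontok
Vutor 'situlkontuk' matches the inherited outcome exactly, so it is an inherited cognate, not a loan.

inherited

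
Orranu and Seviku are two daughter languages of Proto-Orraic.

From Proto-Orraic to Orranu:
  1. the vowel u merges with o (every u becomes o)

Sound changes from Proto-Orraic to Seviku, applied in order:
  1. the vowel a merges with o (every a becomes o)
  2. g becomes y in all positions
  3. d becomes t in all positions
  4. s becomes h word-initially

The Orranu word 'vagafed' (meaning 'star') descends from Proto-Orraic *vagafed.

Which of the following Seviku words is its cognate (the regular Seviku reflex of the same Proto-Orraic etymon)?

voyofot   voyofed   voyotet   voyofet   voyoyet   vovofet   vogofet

voyofet

Seviku: *vagafed
  vagafed → vogofed   [vowel merger]
  vogofed → voyofed   [unconditioned shift]
  voyofed → voyofet   [unconditioned shift]
  voyofet (rule 4 does not apply)
  giving Seviku voyofet.
Only 'voyofet' matches the regular Seviku development of *vagafed.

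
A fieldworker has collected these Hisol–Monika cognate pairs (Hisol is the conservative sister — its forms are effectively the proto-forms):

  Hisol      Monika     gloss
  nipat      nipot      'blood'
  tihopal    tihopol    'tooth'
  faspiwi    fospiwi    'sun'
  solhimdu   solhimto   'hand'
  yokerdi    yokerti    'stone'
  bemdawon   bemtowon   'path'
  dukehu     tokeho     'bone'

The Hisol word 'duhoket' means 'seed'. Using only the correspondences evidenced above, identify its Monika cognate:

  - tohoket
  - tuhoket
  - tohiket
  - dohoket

dukehu ~ tokeho — Hisol d corresponds to Monika t word-initially before a back vowel.
dukehu ~ tokeho — Hisol u corresponds to Monika o after a consonant, before a consonant other than r, m, n, p, b, f, v.
Applying these to Hisol 'duhoket':
  duhoket → tuhoket   (d→t word-initially before a back vowel)
  tuhoket → tohoket   (u→o after a consonant, before a consonant other than r, m, n, p, b, f, v)
So the Monika cognate is 'tohoket'.

tohoket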